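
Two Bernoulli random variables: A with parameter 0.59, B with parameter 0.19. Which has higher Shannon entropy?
A

For binary distributions, entropy is maximized at p=0.5 and decreases as p moves toward 0 or 1.

H(A) = H(0.59) = 0.9765 bits
H(B) = H(0.19) = 0.7015 bits

Distribution A (p=0.59) is closer to uniform (p=0.5), so it has higher entropy.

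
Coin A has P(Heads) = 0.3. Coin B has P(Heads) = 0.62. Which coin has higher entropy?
B

For binary distributions, entropy is maximized at p=0.5 and decreases as p moves toward 0 or 1.

H(A) = H(0.3) = 0.8813 bits
H(B) = H(0.62) = 0.9580 bits

Distribution B (p=0.62) is closer to uniform (p=0.5), so it has higher entropy.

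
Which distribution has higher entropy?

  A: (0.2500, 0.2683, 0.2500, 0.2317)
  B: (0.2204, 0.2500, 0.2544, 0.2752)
A

Both distributions are close to uniform, making this a harder comparison.

H(A) = 1.9981 bits
H(B) = 1.9955 bits

The distribution closer to uniform has higher entropy.
Answer: A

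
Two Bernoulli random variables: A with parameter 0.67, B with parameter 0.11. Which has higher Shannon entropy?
A

For binary distributions, entropy is maximized at p=0.5 and decreases as p moves toward 0 or 1.

H(A) = H(0.67) = 0.9149 bits
H(B) = H(0.11) = 0.4999 bits

Distribution A (p=0.67) is closer to uniform (p=0.5), so it has higher entropy.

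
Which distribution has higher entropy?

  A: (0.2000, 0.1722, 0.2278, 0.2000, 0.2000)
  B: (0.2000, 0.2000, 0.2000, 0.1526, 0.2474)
A

Both distributions are close to uniform, making this a harder comparison.

H(A) = 2.3163 bits
H(B) = 2.3056 bits

The distribution closer to uniform has higher entropy.
Answer: A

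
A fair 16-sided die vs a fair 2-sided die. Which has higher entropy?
16-sided die

Both are uniform distributions; for uniform over n outcomes, H = log₂(n). H(16-sided) = log₂(16) = 4.000 bits and H(2-sided) = log₂(2) = 1.000 bits. More outcomes in a uniform distribution means higher entropy.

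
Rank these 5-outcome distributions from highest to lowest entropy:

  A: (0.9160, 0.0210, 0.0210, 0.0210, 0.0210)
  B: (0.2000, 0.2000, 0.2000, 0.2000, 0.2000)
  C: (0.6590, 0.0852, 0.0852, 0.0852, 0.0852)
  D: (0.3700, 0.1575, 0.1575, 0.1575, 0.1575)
B > D > C > A

Key insight: Entropy is maximized by uniform distributions and minimized by concentrated distributions.

Entropies:
  H(A) = 0.5841 bits
  H(B) = 2.3219 bits
  H(C) = 1.6078 bits
  H(D) = 2.2107 bits

Ranking: B > D > C > A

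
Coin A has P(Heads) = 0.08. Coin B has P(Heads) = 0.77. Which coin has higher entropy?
B

For binary distributions, entropy is maximized at p=0.5 and decreases as p moves toward 0 or 1.

H(A) = H(0.08) = 0.4022 bits
H(B) = H(0.77) = 0.7780 bits

Distribution B (p=0.77) is closer to uniform (p=0.5), so it has higher entropy.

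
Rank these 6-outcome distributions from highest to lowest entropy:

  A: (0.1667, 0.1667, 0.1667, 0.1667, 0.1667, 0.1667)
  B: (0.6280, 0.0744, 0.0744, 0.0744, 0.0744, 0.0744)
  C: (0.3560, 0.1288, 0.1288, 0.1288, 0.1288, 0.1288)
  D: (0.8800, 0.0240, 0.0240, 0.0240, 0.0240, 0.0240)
A > C > B > D

Key insight: Entropy is maximized by uniform distributions and minimized by concentrated distributions.

Entropies:
  H(A) = 2.5850 bits
  H(B) = 1.8160 bits
  H(C) = 2.4346 bits
  H(D) = 0.8080 bits

Ranking: A > C > B > D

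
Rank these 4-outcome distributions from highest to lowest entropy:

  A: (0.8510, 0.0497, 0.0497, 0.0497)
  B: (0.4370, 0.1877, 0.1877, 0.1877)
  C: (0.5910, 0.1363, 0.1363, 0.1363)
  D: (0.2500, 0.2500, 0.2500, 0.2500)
D > B > C > A

Key insight: Entropy is maximized by uniform distributions and minimized by concentrated distributions.

Entropies:
  H(A) = 0.8435 bits
  H(B) = 1.8809 bits
  H(C) = 1.6242 bits
  H(D) = 2.0000 bits

Ranking: D > B > C > A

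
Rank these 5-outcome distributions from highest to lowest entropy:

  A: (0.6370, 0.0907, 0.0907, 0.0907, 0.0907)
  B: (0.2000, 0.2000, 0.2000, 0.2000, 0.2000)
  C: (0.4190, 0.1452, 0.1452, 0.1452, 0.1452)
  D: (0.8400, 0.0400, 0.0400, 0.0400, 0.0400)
B > C > A > D

Key insight: Entropy is maximized by uniform distributions and minimized by concentrated distributions.

Entropies:
  H(A) = 1.6711 bits
  H(B) = 2.3219 bits
  H(C) = 2.1430 bits
  H(D) = 0.9543 bits

Ranking: B > C > A > D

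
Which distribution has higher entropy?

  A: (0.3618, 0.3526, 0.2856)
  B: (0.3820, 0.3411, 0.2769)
A

Both distributions are close to uniform, making this a harder comparison.

H(A) = 1.5773 bits
H(B) = 1.5726 bits

The distribution closer to uniform has higher entropy.
Answer: A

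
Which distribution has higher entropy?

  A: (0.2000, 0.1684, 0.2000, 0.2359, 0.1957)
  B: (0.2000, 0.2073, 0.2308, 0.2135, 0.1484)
A

Both distributions are close to uniform, making this a harder comparison.

H(A) = 2.3137 bits
H(B) = 2.3073 bits

The distribution closer to uniform has higher entropy.
Answer: A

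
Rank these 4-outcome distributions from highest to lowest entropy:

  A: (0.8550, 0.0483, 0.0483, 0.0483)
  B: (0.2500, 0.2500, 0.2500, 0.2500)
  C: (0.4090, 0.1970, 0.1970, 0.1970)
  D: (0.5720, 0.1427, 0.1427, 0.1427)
B > C > D > A

Key insight: Entropy is maximized by uniform distributions and minimized by concentrated distributions.

Entropies:
  H(A) = 0.8270 bits
  H(B) = 2.0000 bits
  H(C) = 1.9127 bits
  H(D) = 1.6634 bits

Ranking: B > C > D > A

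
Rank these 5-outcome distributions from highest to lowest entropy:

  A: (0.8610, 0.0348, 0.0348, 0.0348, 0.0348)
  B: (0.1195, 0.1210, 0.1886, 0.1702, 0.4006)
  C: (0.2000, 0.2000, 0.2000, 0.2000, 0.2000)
C > B > A

Key insight: Entropy is maximized by uniform distributions and minimized by concentrated distributions.

- Uniform distributions have maximum entropy log₂(5) = 2.3219 bits
- The more "peaked" or concentrated a distribution, the lower its entropy

Entropies:
  H(A) = 0.8596 bits
  H(B) = 2.1524 bits
  H(C) = 2.3219 bits

Ranking: C > B > A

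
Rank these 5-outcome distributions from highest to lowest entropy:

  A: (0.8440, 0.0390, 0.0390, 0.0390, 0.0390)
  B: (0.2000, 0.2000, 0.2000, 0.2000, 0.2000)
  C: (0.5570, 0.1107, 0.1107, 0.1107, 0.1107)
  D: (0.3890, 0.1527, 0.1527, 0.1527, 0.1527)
B > D > C > A

Key insight: Entropy is maximized by uniform distributions and minimized by concentrated distributions.

Entropies:
  H(A) = 0.9367 bits
  H(B) = 2.3219 bits
  H(C) = 1.8766 bits
  H(D) = 2.1862 bits

Ranking: B > D > C > A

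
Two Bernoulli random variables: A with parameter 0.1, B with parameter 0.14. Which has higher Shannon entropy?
B

For binary distributions, entropy is maximized at p=0.5 and decreases as p moves toward 0 or 1.

H(A) = H(0.1) = 0.4690 bits
H(B) = H(0.14) = 0.5842 bits

Distribution B (p=0.14) is closer to uniform (p=0.5), so it has higher entropy.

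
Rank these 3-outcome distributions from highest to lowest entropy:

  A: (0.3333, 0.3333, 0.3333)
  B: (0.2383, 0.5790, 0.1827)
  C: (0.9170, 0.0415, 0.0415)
A > B > C

Key insight: Entropy is maximized by uniform distributions and minimized by concentrated distributions.

- Uniform distributions have maximum entropy log₂(3) = 1.5850 bits
- The more "peaked" or concentrated a distribution, the lower its entropy

Entropies:
  H(A) = 1.5850 bits
  H(B) = 1.3976 bits
  H(C) = 0.4957 bits

Ranking: A > B > C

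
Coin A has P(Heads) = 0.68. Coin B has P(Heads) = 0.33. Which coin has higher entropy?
B

For binary distributions, entropy is maximized at p=0.5 and decreases as p moves toward 0 or 1.

H(A) = H(0.68) = 0.9044 bits
H(B) = H(0.33) = 0.9149 bits

Distribution B (p=0.33) is closer to uniform (p=0.5), so it has higher entropy.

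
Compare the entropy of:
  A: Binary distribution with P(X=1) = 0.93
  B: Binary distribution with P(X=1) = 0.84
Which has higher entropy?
B

For binary distributions, entropy is maximized at p=0.5 and decreases as p moves toward 0 or 1.

H(A) = H(0.93) = 0.3659 bits
H(B) = H(0.84) = 0.6343 bits

Distribution B (p=0.84) is closer to uniform (p=0.5), so it has higher entropy.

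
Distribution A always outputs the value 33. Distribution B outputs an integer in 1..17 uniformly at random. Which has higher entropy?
B

A is deterministic, so H(A) = 0. B is uniform over 17 outcomes, so H(B) = log₂(17) = 4.087 bits. Any distribution with genuine randomness has higher entropy than a deterministic one.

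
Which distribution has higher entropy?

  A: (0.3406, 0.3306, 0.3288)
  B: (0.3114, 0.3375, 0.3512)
A

Both distributions are close to uniform, making this a harder comparison.

H(A) = 1.5848 bits
H(B) = 1.5832 bits

The distribution closer to uniform has higher entropy.
Answer: A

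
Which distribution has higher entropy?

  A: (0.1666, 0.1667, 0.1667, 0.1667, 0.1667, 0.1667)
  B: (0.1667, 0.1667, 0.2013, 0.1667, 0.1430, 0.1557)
A

Both distributions are close to uniform, making this a harder comparison.

H(A) = 2.5850 bits
H(B) = 2.5770 bits

The distribution closer to uniform has higher entropy.
Answer: A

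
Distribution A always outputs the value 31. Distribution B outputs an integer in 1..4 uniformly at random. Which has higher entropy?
B

A is deterministic, so H(A) = 0. B is uniform over 4 outcomes, so H(B) = log₂(4) = 2.000 bits. Any distribution with genuine randomness has higher entropy than a deterministic one.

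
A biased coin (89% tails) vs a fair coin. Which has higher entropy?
Fair coin

The fair coin is uniform (p=0.5), maximizing binary entropy at 1 bit. The biased coin has H(0.89) ≈ 0.500 bits — its outcome is more predictable, so its entropy is lower.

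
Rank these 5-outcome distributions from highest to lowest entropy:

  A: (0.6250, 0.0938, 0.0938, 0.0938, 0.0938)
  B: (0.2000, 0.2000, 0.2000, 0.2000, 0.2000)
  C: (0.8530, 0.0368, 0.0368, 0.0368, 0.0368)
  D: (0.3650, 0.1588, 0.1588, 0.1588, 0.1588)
B > D > A > C

Key insight: Entropy is maximized by uniform distributions and minimized by concentrated distributions.

Entropies:
  H(A) = 1.7044 bits
  H(B) = 2.3219 bits
  H(C) = 0.8963 bits
  H(D) = 2.2168 bits

Ranking: B > D > A > C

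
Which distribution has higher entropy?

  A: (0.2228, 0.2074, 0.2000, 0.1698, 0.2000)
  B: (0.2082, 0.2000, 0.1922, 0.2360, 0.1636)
A

Both distributions are close to uniform, making this a harder comparison.

H(A) = 2.3165 bits
H(B) = 2.3119 bits

The distribution closer to uniform has higher entropy.
Answer: A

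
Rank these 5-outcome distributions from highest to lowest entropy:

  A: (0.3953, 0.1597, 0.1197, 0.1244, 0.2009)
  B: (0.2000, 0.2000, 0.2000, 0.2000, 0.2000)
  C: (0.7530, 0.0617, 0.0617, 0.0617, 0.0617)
B > A > C

Key insight: Entropy is maximized by uniform distributions and minimized by concentrated distributions.

- Uniform distributions have maximum entropy log₂(5) = 2.3219 bits
- The more "peaked" or concentrated a distribution, the lower its entropy

Entropies:
  H(A) = 2.1577 bits
  H(B) = 2.3219 bits
  H(C) = 1.3005 bits

Ranking: B > A > C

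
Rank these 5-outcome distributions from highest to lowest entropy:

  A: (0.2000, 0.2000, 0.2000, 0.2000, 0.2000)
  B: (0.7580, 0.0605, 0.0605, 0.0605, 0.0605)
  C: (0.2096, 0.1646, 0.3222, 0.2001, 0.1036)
A > C > B

Key insight: Entropy is maximized by uniform distributions and minimized by concentrated distributions.

- Uniform distributions have maximum entropy log₂(5) = 2.3219 bits
- The more "peaked" or concentrated a distribution, the lower its entropy

Entropies:
  H(A) = 2.3219 bits
  H(B) = 1.2824 bits
  H(C) = 2.2307 bits

Ranking: A > C > B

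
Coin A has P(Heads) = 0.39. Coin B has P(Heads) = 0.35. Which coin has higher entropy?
A

For binary distributions, entropy is maximized at p=0.5 and decreases as p moves toward 0 or 1.

H(A) = H(0.39) = 0.9648 bits
H(B) = H(0.35) = 0.9341 bits

Distribution A (p=0.39) is closer to uniform (p=0.5), so it has higher entropy.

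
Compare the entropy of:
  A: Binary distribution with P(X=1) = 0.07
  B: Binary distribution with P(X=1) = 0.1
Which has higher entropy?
B

For binary distributions, entropy is maximized at p=0.5 and decreases as p moves toward 0 or 1.

H(A) = H(0.07) = 0.3659 bits
H(B) = H(0.1) = 0.4690 bits

Distribution B (p=0.1) is closer to uniform (p=0.5), so it has higher entropy.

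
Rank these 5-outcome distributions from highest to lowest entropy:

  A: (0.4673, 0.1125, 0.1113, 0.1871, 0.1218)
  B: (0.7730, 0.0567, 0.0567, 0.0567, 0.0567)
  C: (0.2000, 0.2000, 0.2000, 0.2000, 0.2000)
C > A > B

Key insight: Entropy is maximized by uniform distributions and minimized by concentrated distributions.

- Uniform distributions have maximum entropy log₂(5) = 2.3219 bits
- The more "peaked" or concentrated a distribution, the lower its entropy

Entropies:
  H(A) = 2.0425 bits
  H(B) = 1.2267 bits
  H(C) = 2.3219 bits

Ranking: C > A > B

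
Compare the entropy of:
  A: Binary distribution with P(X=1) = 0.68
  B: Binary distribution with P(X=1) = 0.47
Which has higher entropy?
B

For binary distributions, entropy is maximized at p=0.5 and decreases as p moves toward 0 or 1.

H(A) = H(0.68) = 0.9044 bits
H(B) = H(0.47) = 0.9974 bits

Distribution B (p=0.47) is closer to uniform (p=0.5), so it has higher entropy.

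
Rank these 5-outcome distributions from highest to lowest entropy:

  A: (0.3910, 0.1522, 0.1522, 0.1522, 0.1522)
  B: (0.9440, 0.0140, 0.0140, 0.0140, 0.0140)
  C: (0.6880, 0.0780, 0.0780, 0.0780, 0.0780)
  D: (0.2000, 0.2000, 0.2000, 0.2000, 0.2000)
D > A > C > B

Key insight: Entropy is maximized by uniform distributions and minimized by concentrated distributions.

Entropies:
  H(A) = 2.1834 bits
  H(B) = 0.4234 bits
  H(C) = 1.5195 bits
  H(D) = 2.3219 bits

Ranking: D > A > C > B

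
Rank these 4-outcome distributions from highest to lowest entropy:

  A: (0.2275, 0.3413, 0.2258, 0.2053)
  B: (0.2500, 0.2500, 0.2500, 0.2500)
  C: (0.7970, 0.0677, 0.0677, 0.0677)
B > A > C

Key insight: Entropy is maximized by uniform distributions and minimized by concentrated distributions.

- Uniform distributions have maximum entropy log₂(4) = 2.0000 bits
- The more "peaked" or concentrated a distribution, the lower its entropy

Entropies:
  H(A) = 1.9690 bits
  H(B) = 2.0000 bits
  H(C) = 1.0496 bits

Ranking: B > A > C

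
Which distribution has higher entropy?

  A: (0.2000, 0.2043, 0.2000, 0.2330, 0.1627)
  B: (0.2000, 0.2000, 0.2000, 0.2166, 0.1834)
B

Both distributions are close to uniform, making this a harder comparison.

H(A) = 2.3128 bits
H(B) = 2.3199 bits

The distribution closer to uniform has higher entropy.
Answer: B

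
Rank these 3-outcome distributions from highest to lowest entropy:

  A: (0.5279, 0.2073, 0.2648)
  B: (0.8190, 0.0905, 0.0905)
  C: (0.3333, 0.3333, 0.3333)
C > A > B

Key insight: Entropy is maximized by uniform distributions and minimized by concentrated distributions.

- Uniform distributions have maximum entropy log₂(3) = 1.5850 bits
- The more "peaked" or concentrated a distribution, the lower its entropy

Entropies:
  H(A) = 1.4647 bits
  H(B) = 0.8633 bits
  H(C) = 1.5850 bits

Ranking: C > A > B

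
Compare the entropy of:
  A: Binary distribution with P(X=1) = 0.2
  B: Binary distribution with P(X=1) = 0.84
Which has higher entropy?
A

For binary distributions, entropy is maximized at p=0.5 and decreases as p moves toward 0 or 1.

H(A) = H(0.2) = 0.7219 bits
H(B) = H(0.84) = 0.6343 bits

Distribution A (p=0.2) is closer to uniform (p=0.5), so it has higher entropy.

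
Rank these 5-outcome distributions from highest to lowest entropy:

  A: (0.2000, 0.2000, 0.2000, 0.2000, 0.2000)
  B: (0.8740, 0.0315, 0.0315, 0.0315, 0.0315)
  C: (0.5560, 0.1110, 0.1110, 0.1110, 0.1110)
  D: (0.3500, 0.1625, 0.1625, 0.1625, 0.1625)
A > D > C > B

Key insight: Entropy is maximized by uniform distributions and minimized by concentrated distributions.

Entropies:
  H(A) = 2.3219 bits
  H(B) = 0.7984 bits
  H(C) = 1.8789 bits
  H(D) = 2.2341 bits

Ranking: A > D > C > B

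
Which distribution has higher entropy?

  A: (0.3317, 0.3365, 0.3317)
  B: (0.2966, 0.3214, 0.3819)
A

Both distributions are close to uniform, making this a harder comparison.

H(A) = 1.5849 bits
H(B) = 1.5767 bits

The distribution closer to uniform has higher entropy.
Answer: A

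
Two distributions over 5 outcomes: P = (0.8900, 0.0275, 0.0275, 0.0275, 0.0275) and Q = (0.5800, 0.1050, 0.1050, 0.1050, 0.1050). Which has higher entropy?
Q

P is highly concentrated on one outcome (89%), making it nearly deterministic. Q spreads its mass more evenly (max 58%). The more spread-out distribution has higher entropy: H(P) ≈ 0.720 bits, H(Q) ≈ 1.821 bits.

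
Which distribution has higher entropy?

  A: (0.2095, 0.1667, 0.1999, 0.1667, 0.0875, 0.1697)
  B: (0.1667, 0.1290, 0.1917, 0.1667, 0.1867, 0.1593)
B

Both distributions are close to uniform, making this a harder comparison.

H(A) = 2.5402 bits
H(B) = 2.5738 bits

The distribution closer to uniform has higher entropy.
Answer: B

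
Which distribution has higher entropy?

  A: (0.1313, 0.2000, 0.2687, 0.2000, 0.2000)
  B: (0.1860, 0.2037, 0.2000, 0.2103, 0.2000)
B

Both distributions are close to uniform, making this a harder comparison.

H(A) = 2.2872 bits
H(B) = 2.3208 bits

The distribution closer to uniform has higher entropy.
Answer: B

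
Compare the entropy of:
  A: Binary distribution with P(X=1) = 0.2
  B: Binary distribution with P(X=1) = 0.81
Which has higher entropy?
A

For binary distributions, entropy is maximized at p=0.5 and decreases as p moves toward 0 or 1.

H(A) = H(0.2) = 0.7219 bits
H(B) = H(0.81) = 0.7015 bits

Distribution A (p=0.2) is closer to uniform (p=0.5), so it has higher entropy.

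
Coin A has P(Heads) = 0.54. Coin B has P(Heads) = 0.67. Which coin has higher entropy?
A

For binary distributions, entropy is maximized at p=0.5 and decreases as p moves toward 0 or 1.

H(A) = H(0.54) = 0.9954 bits
H(B) = H(0.67) = 0.9149 bits

Distribution A (p=0.54) is closer to uniform (p=0.5), so it has higher entropy.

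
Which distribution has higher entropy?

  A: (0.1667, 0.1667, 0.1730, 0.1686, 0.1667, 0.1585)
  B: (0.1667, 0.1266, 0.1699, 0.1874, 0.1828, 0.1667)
A

Both distributions are close to uniform, making this a harder comparison.

H(A) = 2.5845 bits
H(B) = 2.5745 bits

The distribution closer to uniform has higher entropy.
Answer: A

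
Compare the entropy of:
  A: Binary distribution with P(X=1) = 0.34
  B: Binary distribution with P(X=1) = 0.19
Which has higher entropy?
A

For binary distributions, entropy is maximized at p=0.5 and decreases as p moves toward 0 or 1.

H(A) = H(0.34) = 0.9248 bits
H(B) = H(0.19) = 0.7015 bits

Distribution A (p=0.34) is closer to uniform (p=0.5), so it has higher entropy.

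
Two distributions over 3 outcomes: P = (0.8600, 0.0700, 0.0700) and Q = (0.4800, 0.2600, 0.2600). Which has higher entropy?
Q

P is highly concentrated on one outcome (86%), making it nearly deterministic. Q spreads its mass more evenly (max 48%). The more spread-out distribution has higher entropy: H(P) ≈ 0.724 bits, H(Q) ≈ 1.519 bits.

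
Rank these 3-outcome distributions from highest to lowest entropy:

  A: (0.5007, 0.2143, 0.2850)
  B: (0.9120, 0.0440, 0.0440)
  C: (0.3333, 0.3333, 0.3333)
C > A > B

Key insight: Entropy is maximized by uniform distributions and minimized by concentrated distributions.

- Uniform distributions have maximum entropy log₂(3) = 1.5850 bits
- The more "peaked" or concentrated a distribution, the lower its entropy

Entropies:
  H(A) = 1.4920 bits
  H(B) = 0.5178 bits
  H(C) = 1.5850 bits

Ranking: C > A > B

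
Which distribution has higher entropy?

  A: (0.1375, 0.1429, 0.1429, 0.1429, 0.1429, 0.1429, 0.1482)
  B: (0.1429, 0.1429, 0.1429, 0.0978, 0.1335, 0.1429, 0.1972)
A

Both distributions are close to uniform, making this a harder comparison.

H(A) = 2.8071 bits
H(B) = 2.7820 bits

The distribution closer to uniform has higher entropy.
Answer: A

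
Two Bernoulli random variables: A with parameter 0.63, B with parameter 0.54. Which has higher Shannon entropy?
B

For binary distributions, entropy is maximized at p=0.5 and decreases as p moves toward 0 or 1.

H(A) = H(0.63) = 0.9507 bits
H(B) = H(0.54) = 0.9954 bits

Distribution B (p=0.54) is closer to uniform (p=0.5), so it has higher entropy.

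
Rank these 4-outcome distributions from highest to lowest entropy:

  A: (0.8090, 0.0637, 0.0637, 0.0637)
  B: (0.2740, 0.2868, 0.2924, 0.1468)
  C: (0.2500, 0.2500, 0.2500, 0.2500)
C > B > A

Key insight: Entropy is maximized by uniform distributions and minimized by concentrated distributions.

- Uniform distributions have maximum entropy log₂(4) = 2.0000 bits
- The more "peaked" or concentrated a distribution, the lower its entropy

Entropies:
  H(A) = 1.0063 bits
  H(B) = 1.9536 bits
  H(C) = 2.0000 bits

Ranking: C > B > A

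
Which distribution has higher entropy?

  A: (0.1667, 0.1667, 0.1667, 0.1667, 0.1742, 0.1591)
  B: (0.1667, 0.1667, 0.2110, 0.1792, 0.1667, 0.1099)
A

Both distributions are close to uniform, making this a harder comparison.

H(A) = 2.5845 bits
H(B) = 2.5606 bits

The distribution closer to uniform has higher entropy.
Answer: A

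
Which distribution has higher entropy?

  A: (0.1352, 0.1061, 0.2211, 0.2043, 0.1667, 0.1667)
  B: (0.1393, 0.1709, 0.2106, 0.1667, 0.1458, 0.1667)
B

Both distributions are close to uniform, making this a harder comparison.

H(A) = 2.5448 bits
H(B) = 2.5718 bits

The distribution closer to uniform has higher entropy.
Answer: B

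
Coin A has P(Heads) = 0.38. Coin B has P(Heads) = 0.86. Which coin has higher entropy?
A

For binary distributions, entropy is maximized at p=0.5 and decreases as p moves toward 0 or 1.

H(A) = H(0.38) = 0.9580 bits
H(B) = H(0.86) = 0.5842 bits

Distribution A (p=0.38) is closer to uniform (p=0.5), so it has higher entropy.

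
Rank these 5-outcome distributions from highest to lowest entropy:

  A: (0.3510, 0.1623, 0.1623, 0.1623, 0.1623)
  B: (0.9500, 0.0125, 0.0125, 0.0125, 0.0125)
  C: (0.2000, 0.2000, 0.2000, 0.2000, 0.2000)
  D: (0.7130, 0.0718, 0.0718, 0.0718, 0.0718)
C > A > D > B

Key insight: Entropy is maximized by uniform distributions and minimized by concentrated distributions.

Entropies:
  H(A) = 2.2330 bits
  H(B) = 0.3864 bits
  H(C) = 2.3219 bits
  H(D) = 1.4388 bits

Ranking: C > A > D > B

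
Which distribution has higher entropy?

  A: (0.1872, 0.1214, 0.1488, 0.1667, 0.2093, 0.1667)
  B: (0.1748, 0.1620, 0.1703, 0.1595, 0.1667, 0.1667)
B

Both distributions are close to uniform, making this a harder comparison.

H(A) = 2.5647 bits
H(B) = 2.5843 bits

The distribution closer to uniform has higher entropy.
Answer: B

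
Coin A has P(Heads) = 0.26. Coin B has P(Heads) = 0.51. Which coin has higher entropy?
B

For binary distributions, entropy is maximized at p=0.5 and decreases as p moves toward 0 or 1.

H(A) = H(0.26) = 0.8267 bits
H(B) = H(0.51) = 0.9997 bits

Distribution B (p=0.51) is closer to uniform (p=0.5), so it has higher entropy.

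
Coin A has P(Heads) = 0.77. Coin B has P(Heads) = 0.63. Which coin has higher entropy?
B

For binary distributions, entropy is maximized at p=0.5 and decreases as p moves toward 0 or 1.

H(A) = H(0.77) = 0.7780 bits
H(B) = H(0.63) = 0.9507 bits

Distribution B (p=0.63) is closer to uniform (p=0.5), so it has higher entropy.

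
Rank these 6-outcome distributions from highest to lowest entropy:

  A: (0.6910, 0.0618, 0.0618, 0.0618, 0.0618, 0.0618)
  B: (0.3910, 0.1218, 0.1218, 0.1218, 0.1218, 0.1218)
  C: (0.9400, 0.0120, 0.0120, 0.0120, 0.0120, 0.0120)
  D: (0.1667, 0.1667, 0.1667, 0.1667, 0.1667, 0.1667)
D > B > A > C

Key insight: Entropy is maximized by uniform distributions and minimized by concentrated distributions.

Entropies:
  H(A) = 1.6095 bits
  H(B) = 2.3795 bits
  H(C) = 0.4668 bits
  H(D) = 2.5850 bits

Ranking: D > B > A > C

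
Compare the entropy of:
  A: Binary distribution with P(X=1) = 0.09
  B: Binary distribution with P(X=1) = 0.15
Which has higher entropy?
B

For binary distributions, entropy is maximized at p=0.5 and decreases as p moves toward 0 or 1.

H(A) = H(0.09) = 0.4365 bits
H(B) = H(0.15) = 0.6098 bits

Distribution B (p=0.15) is closer to uniform (p=0.5), so it has higher entropy.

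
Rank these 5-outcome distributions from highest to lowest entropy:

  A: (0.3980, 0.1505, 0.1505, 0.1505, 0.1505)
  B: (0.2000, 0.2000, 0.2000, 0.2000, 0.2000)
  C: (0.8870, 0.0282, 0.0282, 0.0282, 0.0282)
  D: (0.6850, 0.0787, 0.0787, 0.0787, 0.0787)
B > A > D > C

Key insight: Entropy is maximized by uniform distributions and minimized by concentrated distributions.

Entropies:
  H(A) = 2.1738 bits
  H(B) = 2.3219 bits
  H(C) = 0.7349 bits
  H(D) = 1.5289 bits

Ranking: B > A > D > C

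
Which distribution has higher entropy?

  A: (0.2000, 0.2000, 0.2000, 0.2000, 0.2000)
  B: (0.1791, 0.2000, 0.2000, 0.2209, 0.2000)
A

Both distributions are close to uniform, making this a harder comparison.

H(A) = 2.3219 bits
H(B) = 2.3188 bits

The distribution closer to uniform has higher entropy.
Answer: A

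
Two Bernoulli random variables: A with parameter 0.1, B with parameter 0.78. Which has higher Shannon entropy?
B

For binary distributions, entropy is maximized at p=0.5 and decreases as p moves toward 0 or 1.

H(A) = H(0.1) = 0.4690 bits
H(B) = H(0.78) = 0.7602 bits

Distribution B (p=0.78) is closer to uniform (p=0.5), so it has higher entropy.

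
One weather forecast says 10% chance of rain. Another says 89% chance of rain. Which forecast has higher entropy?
89% forecast

Treat each forecast as a Bernoulli distribution. Binary entropy is maximized at p=0.5 and falls off symmetrically toward 0 or 1. The 89% forecast is closer to 50%, so it is more uncertain. H(10%) ≈ 0.469 bits, H(89%) ≈ 0.500 bits.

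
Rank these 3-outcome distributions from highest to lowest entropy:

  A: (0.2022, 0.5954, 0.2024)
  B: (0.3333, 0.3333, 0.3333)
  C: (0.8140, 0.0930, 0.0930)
B > A > C

Key insight: Entropy is maximized by uniform distributions and minimized by concentrated distributions.

- Uniform distributions have maximum entropy log₂(3) = 1.5850 bits
- The more "peaked" or concentrated a distribution, the lower its entropy

Entropies:
  H(A) = 1.3782 bits
  H(B) = 1.5850 bits
  H(C) = 0.8790 bits

Ranking: B > A > C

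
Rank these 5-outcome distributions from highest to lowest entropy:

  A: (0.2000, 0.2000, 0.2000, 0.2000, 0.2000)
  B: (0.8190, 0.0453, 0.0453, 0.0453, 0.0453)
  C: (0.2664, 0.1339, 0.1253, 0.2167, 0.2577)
A > C > B

Key insight: Entropy is maximized by uniform distributions and minimized by concentrated distributions.

- Uniform distributions have maximum entropy log₂(5) = 2.3219 bits
- The more "peaked" or concentrated a distribution, the lower its entropy

Entropies:
  H(A) = 2.3219 bits
  H(B) = 1.0443 bits
  H(C) = 2.2545 bits

Ranking: A > C > B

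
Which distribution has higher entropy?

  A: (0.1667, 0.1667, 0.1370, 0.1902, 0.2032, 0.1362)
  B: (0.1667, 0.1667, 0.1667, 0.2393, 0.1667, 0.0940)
A

Both distributions are close to uniform, making this a harder comparison.

H(A) = 2.5690 bits
H(B) = 2.5377 bits

The distribution closer to uniform has higher entropy.
Answer: A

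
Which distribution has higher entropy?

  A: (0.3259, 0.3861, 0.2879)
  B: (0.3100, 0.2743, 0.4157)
A

Both distributions are close to uniform, making this a harder comparison.

H(A) = 1.5744 bits
H(B) = 1.5621 bits

The distribution closer to uniform has higher entropy.
Answer: A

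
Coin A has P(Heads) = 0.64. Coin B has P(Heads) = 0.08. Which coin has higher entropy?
A

For binary distributions, entropy is maximized at p=0.5 and decreases as p moves toward 0 or 1.

H(A) = H(0.64) = 0.9427 bits
H(B) = H(0.08) = 0.4022 bits

Distribution A (p=0.64) is closer to uniform (p=0.5), so it has higher entropy.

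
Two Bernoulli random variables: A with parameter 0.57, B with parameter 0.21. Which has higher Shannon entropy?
A

For binary distributions, entropy is maximized at p=0.5 and decreases as p moves toward 0 or 1.

H(A) = H(0.57) = 0.9858 bits
H(B) = H(0.21) = 0.7415 bits

Distribution A (p=0.57) is closer to uniform (p=0.5), so it has higher entropy.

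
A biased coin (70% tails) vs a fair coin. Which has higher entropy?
Fair coin

The fair coin is uniform (p=0.5), maximizing binary entropy at 1 bit. The biased coin has H(0.70) ≈ 0.881 bits — its outcome is more predictable, so its entropy is lower.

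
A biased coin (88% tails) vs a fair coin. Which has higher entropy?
Fair coin

The fair coin is uniform (p=0.5), maximizing binary entropy at 1 bit. The biased coin has H(0.88) ≈ 0.529 bits — its outcome is more predictable, so its entropy is lower.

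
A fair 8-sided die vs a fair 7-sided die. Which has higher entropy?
8-sided die

Both are uniform distributions; for uniform over n outcomes, H = log₂(n). H(8-sided) = log₂(8) = 3.000 bits and H(7-sided) = log₂(7) = 2.807 bits. More outcomes in a uniform distribution means higher entropy.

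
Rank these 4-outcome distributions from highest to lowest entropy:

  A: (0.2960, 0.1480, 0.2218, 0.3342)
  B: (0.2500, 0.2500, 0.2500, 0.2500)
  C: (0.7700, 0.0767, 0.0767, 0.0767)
B > A > C

Key insight: Entropy is maximized by uniform distributions and minimized by concentrated distributions.

- Uniform distributions have maximum entropy log₂(4) = 2.0000 bits
- The more "peaked" or concentrated a distribution, the lower its entropy

Entropies:
  H(A) = 1.9381 bits
  H(B) = 2.0000 bits
  H(C) = 1.1426 bits

Ranking: B > A > C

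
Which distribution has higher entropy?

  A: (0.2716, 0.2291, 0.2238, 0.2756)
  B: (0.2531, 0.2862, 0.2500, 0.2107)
A

Both distributions are close to uniform, making this a harder comparison.

H(A) = 1.9935 bits
H(B) = 1.9917 bits

The distribution closer to uniform has higher entropy.
Answer: A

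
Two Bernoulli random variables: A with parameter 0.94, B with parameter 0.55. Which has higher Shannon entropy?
B

For binary distributions, entropy is maximized at p=0.5 and decreases as p moves toward 0 or 1.

H(A) = H(0.94) = 0.3274 bits
H(B) = H(0.55) = 0.9928 bits

Distribution B (p=0.55) is closer to uniform (p=0.5), so it has higher entropy.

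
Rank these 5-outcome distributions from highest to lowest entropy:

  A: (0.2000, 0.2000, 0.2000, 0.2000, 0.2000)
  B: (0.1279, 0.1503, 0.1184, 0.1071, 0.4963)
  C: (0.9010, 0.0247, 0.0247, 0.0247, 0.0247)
A > B > C

Key insight: Entropy is maximized by uniform distributions and minimized by concentrated distributions.

- Uniform distributions have maximum entropy log₂(5) = 2.3219 bits
- The more "peaked" or concentrated a distribution, the lower its entropy

Entropies:
  H(A) = 2.3219 bits
  H(B) = 2.0016 bits
  H(C) = 0.6638 bits

Ranking: A > B > C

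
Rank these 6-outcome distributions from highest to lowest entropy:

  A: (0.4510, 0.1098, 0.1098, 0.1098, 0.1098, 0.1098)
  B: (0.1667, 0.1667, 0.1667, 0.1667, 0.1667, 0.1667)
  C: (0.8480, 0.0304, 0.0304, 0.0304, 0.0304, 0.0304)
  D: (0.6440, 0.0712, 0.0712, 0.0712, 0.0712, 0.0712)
B > A > D > C

Key insight: Entropy is maximized by uniform distributions and minimized by concentrated distributions.

Entropies:
  H(A) = 2.2678 bits
  H(B) = 2.5850 bits
  H(C) = 0.9678 bits
  H(D) = 1.7659 bits

Ranking: B > A > D > C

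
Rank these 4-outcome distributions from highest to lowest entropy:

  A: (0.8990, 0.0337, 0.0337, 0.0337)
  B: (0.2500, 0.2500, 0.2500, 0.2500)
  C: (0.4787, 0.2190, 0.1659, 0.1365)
B > C > A

Key insight: Entropy is maximized by uniform distributions and minimized by concentrated distributions.

- Uniform distributions have maximum entropy log₂(4) = 2.0000 bits
- The more "peaked" or concentrated a distribution, the lower its entropy

Entropies:
  H(A) = 0.6322 bits
  H(B) = 2.0000 bits
  H(C) = 1.8107 bits

Ranking: B > C > A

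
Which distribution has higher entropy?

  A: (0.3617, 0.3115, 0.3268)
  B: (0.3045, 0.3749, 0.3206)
A

Both distributions are close to uniform, making this a harder comparison.

H(A) = 1.5821 bits
H(B) = 1.5791 bits

The distribution closer to uniform has higher entropy.
Answer: A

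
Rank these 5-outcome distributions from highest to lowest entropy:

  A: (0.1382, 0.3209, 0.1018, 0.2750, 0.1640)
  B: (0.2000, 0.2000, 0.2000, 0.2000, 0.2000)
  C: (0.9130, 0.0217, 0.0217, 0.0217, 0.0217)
B > A > C

Key insight: Entropy is maximized by uniform distributions and minimized by concentrated distributions.

- Uniform distributions have maximum entropy log₂(5) = 2.3219 bits
- The more "peaked" or concentrated a distribution, the lower its entropy

Entropies:
  H(A) = 2.1963 bits
  H(B) = 2.3219 bits
  H(C) = 0.6004 bits

Ranking: B > A > C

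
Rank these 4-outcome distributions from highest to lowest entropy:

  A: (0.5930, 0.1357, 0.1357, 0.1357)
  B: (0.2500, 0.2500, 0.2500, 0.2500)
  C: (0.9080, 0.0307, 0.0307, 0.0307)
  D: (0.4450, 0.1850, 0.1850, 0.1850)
B > D > A > C

Key insight: Entropy is maximized by uniform distributions and minimized by concentrated distributions.

Entropies:
  H(A) = 1.6200 bits
  H(B) = 2.0000 bits
  H(C) = 0.5889 bits
  H(D) = 1.8709 bits

Ranking: B > D > A > C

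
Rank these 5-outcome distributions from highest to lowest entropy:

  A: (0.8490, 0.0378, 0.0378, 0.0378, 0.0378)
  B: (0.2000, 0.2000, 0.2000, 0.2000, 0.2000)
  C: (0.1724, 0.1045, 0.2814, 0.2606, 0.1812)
B > C > A

Key insight: Entropy is maximized by uniform distributions and minimized by concentrated distributions.

- Uniform distributions have maximum entropy log₂(5) = 2.3219 bits
- The more "peaked" or concentrated a distribution, the lower its entropy

Entropies:
  H(A) = 0.9143 bits
  H(B) = 2.3219 bits
  H(C) = 2.2446 bits

Ranking: B > C > A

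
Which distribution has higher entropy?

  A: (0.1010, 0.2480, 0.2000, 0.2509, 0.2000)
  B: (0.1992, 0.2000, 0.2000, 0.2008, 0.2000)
B

Both distributions are close to uniform, making this a harder comparison.

H(A) = 2.2623 bits
H(B) = 2.3219 bits

The distribution closer to uniform has higher entropy.
Answer: B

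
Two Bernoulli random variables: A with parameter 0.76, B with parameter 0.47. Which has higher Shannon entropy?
B

For binary distributions, entropy is maximized at p=0.5 and decreases as p moves toward 0 or 1.

H(A) = H(0.76) = 0.7950 bits
H(B) = H(0.47) = 0.9974 bits

Distribution B (p=0.47) is closer to uniform (p=0.5), so it has higher entropy.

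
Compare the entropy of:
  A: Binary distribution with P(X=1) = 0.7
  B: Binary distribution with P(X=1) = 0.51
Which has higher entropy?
B

For binary distributions, entropy is maximized at p=0.5 and decreases as p moves toward 0 or 1.

H(A) = H(0.7) = 0.8813 bits
H(B) = H(0.51) = 0.9997 bits

Distribution B (p=0.51) is closer to uniform (p=0.5), so it has higher entropy.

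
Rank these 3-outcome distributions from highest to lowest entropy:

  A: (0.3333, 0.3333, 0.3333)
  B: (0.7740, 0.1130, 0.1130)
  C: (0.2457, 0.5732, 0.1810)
A > C > B

Key insight: Entropy is maximized by uniform distributions and minimized by concentrated distributions.

- Uniform distributions have maximum entropy log₂(3) = 1.5850 bits
- The more "peaked" or concentrated a distribution, the lower its entropy

Entropies:
  H(A) = 1.5850 bits
  H(B) = 0.9970 bits
  H(C) = 1.4041 bits

Ranking: A > C > B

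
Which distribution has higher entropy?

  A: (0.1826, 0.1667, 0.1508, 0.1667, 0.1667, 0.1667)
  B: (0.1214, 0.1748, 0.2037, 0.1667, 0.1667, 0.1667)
A

Both distributions are close to uniform, making this a harder comparison.

H(A) = 2.5828 bits
H(B) = 2.5693 bits

The distribution closer to uniform has higher entropy.
Answer: A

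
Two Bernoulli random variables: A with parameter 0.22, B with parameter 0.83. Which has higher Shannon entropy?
A

For binary distributions, entropy is maximized at p=0.5 and decreases as p moves toward 0 or 1.

H(A) = H(0.22) = 0.7602 bits
H(B) = H(0.83) = 0.6577 bits

Distribution A (p=0.22) is closer to uniform (p=0.5), so it has higher entropy.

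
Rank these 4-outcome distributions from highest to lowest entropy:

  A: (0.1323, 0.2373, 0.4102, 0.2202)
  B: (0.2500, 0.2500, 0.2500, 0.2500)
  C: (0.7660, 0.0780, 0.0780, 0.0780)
B > A > C

Key insight: Entropy is maximized by uniform distributions and minimized by concentrated distributions.

- Uniform distributions have maximum entropy log₂(4) = 2.0000 bits
- The more "peaked" or concentrated a distribution, the lower its entropy

Entropies:
  H(A) = 1.8866 bits
  H(B) = 2.0000 bits
  H(C) = 1.1558 bits

Ranking: B > A > C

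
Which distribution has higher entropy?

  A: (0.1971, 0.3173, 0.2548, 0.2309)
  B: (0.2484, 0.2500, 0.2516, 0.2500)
B

Both distributions are close to uniform, making this a harder comparison.

H(A) = 1.9781 bits
H(B) = 2.0000 bits

The distribution closer to uniform has higher entropy.
Answer: B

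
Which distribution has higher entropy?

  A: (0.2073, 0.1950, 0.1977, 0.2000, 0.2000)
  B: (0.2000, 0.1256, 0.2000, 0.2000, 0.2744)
A

Both distributions are close to uniform, making this a harder comparison.

H(A) = 2.3216 bits
H(B) = 2.2810 bits

The distribution closer to uniform has higher entropy.
Answer: A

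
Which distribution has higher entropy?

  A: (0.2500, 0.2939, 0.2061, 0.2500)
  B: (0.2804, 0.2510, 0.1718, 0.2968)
A

Both distributions are close to uniform, making this a harder comparison.

H(A) = 1.9888 bits
H(B) = 1.9716 bits

The distribution closer to uniform has higher entropy.
Answer: A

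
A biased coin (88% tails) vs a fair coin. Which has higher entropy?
Fair coin

The fair coin is uniform (p=0.5), maximizing binary entropy at 1 bit. The biased coin has H(0.88) ≈ 0.529 bits — its outcome is more predictable, so its entropy is lower.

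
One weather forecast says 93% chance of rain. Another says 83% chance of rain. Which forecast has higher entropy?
83% forecast

Treat each forecast as a Bernoulli distribution. Binary entropy is maximized at p=0.5 and falls off symmetrically toward 0 or 1. The 83% forecast is closer to 50%, so it is more uncertain. H(93%) ≈ 0.366 bits, H(83%) ≈ 0.658 bits.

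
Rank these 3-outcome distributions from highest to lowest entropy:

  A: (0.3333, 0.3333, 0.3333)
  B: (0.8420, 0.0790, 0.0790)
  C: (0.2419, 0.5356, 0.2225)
A > C > B

Key insight: Entropy is maximized by uniform distributions and minimized by concentrated distributions.

- Uniform distributions have maximum entropy log₂(3) = 1.5850 bits
- The more "peaked" or concentrated a distribution, the lower its entropy

Entropies:
  H(A) = 1.5850 bits
  H(B) = 0.7875 bits
  H(C) = 1.4602 bits

Ranking: A > C > B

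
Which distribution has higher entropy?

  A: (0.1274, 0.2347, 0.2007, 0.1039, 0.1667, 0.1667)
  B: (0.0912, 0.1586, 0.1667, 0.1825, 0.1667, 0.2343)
B

Both distributions are close to uniform, making this a harder comparison.

H(A) = 2.5355 bits
H(B) = 2.5366 bits

The distribution closer to uniform has higher entropy.
Answer: B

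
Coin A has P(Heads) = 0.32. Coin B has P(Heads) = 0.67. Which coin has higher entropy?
B

For binary distributions, entropy is maximized at p=0.5 and decreases as p moves toward 0 or 1.

H(A) = H(0.32) = 0.9044 bits
H(B) = H(0.67) = 0.9149 bits

Distribution B (p=0.67) is closer to uniform (p=0.5), so it has higher entropy.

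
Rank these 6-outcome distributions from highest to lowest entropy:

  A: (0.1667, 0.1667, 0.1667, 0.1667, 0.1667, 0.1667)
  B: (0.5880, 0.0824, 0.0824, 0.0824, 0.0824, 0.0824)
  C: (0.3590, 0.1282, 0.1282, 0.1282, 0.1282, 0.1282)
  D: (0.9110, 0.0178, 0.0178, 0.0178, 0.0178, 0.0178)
A > C > B > D

Key insight: Entropy is maximized by uniform distributions and minimized by concentrated distributions.

Entropies:
  H(A) = 2.5850 bits
  H(B) = 1.9342 bits
  H(C) = 2.4302 bits
  H(D) = 0.6398 bits

Ranking: A > C > B > D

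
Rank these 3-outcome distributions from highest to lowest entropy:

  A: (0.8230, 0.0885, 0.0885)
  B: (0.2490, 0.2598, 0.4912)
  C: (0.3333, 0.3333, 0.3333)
C > B > A

Key insight: Entropy is maximized by uniform distributions and minimized by concentrated distributions.

- Uniform distributions have maximum entropy log₂(3) = 1.5850 bits
- The more "peaked" or concentrated a distribution, the lower its entropy

Entropies:
  H(A) = 0.8505 bits
  H(B) = 1.5084 bits
  H(C) = 1.5850 bits

Ranking: C > B > A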